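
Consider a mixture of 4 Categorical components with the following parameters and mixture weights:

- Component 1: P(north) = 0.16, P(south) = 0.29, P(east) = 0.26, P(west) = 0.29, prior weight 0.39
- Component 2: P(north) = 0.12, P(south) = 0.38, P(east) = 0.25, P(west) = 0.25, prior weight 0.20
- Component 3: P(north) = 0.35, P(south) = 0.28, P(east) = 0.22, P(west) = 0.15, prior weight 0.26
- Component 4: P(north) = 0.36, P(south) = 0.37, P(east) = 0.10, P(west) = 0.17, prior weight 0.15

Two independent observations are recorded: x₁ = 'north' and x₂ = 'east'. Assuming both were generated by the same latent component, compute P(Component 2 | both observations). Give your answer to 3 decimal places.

0.126

By Bayes' theorem, P(k | x) = P(Z=k) f_k(x) / Σ_j P(Z=j) f_j(x).
Since both observations come from the same component, the likelihood for component k is f_k(x₁)·f_k(x₂).
  f_1 = [0.16] × [0.26] = 0.0416
  f_2 = [0.12] × [0.25] = 0.03
  f_3 = [0.35] × [0.22] = 0.077
  f_4 = [0.36] × [0.1] = 0.036
Weight by the priors:
  P(Z=1)·f_1 = 0.39 × 0.0416 = 0.016224
  P(Z=2)·f_2 = 0.20 × 0.03 = 0.006
  P(Z=3)·f_3 = 0.26 × 0.077 = 0.02002
  P(Z=4)·f_4 = 0.15 × 0.036 = 0.0054
Evidence: 0.016224 + 0.006 + 0.02002 + 0.0054 = 0.047644
P(Component 2 | data) ≈ 0.126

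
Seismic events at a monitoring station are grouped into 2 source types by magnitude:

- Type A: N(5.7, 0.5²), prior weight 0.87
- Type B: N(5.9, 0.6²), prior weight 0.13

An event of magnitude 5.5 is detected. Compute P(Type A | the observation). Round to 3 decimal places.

0.903

P(component k | x) = w_k·f_k(x) / marginal(x), where marginal(x) = Σ_j w_j·f_j(x).
Normal densities:
  p_A = (1/(0.5·√(2π)))·exp(−(5.5−5.7)²/(2·0.5²)) = 0.797885·exp(-0.08000) = 0.73654
  p_B = (1/(0.6·√(2π)))·exp(−(5.5−5.9)²/(2·0.6²)) = 0.664904·exp(-0.22222) = 0.532413
Prior × likelihood for each component:
  w_A·p_A = 0.87 × 0.73654 = 0.64079
  w_B·p_B = 0.13 × 0.532413 = 0.0692137
Marginal: 0.64079 + 0.0692137 = 0.710004
Responsibility of Type A: 0.64079 / 0.710004 ≈ 0.903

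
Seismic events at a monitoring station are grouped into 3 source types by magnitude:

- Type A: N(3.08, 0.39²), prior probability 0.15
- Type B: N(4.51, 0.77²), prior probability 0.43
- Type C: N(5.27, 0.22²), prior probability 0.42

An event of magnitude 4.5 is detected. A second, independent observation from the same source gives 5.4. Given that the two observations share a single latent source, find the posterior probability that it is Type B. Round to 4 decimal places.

0.9589

Posterior ∝ prior × likelihood, so P(k | x) ∝ P(Z=k) f_k(x); normalise over all components.
Since both observations come from the same component, the likelihood for component k is f_k(x₁)·f_k(x₂).
  f_A = [(1/(0.39·√(2π)))·exp(−(4.5−3.08)²/(2·0.39²)) = 1.022929·exp(-6.62853) = 0.00135241] × [2.11642e-08] = 2.86228e-11
  f_B = [(1/(0.77·√(2π)))·exp(−(4.5−4.51)²/(2·0.77²)) = 0.518107·exp(-0.00008) = 0.518063] × [0.265654] = 0.137625
  f_C = [(1/(0.22·√(2π)))·exp(−(4.5−5.27)²/(2·0.22²)) = 1.813374·exp(-6.12500) = 0.00396674] × [1.52288] = 0.00604086
Unnormalised posteriors:
  P(Z=A)·f_A = 0.15 × 2.86228e-11 = 4.29342e-12
  P(Z=B)·f_B = 0.43 × 0.137625 = 0.0591789
  P(Z=C)·f_C = 0.42 × 0.00604086 = 0.00253716
Marginal: 4.29342e-12 + 0.0591789 + 0.00253716 = 0.0617161
So the posterior for Type B is 0.0591789 / 0.0617161 ≈ 0.9589.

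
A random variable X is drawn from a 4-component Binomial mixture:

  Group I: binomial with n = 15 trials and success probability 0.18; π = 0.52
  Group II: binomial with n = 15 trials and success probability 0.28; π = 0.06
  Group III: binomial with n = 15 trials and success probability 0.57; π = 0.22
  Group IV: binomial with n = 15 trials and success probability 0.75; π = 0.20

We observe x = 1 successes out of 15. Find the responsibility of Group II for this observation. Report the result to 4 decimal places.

0.0282

Apply Bayes' rule: the posterior for each component is proportional to its prior times its likelihood at x.
Component likelihoods at x = 1 successes out of 15:
  p_I = C(15,1)·0.18^1·0.82^14 = 15·0.18·0.0621432 = 0.167787
  p_II = C(15,1)·0.28^1·0.72^14 = 15·0.28·0.0100613 = 0.0422575
  p_III = C(15,1)·0.57^1·0.43^14 = 15·0.57·7.38854e-06 = 6.3172e-05
  p_IV = C(15,1)·0.75^1·0.25^14 = 15·0.75·3.72529e-09 = 4.19095e-08
Multiply by the mixture weights:
  w_I·p_I = 0.52 × 0.167787 = 0.0872491
  w_II·p_II = 0.06 × 0.0422575 = 0.00253545
  w_III·p_III = 0.22 × 6.3172e-05 = 1.38978e-05
  w_IV·p_IV = 0.20 × 4.19095e-08 = 8.3819e-09
Normaliser: 0.0872491 + 0.00253545 + 1.38978e-05 + 8.3819e-09 = 0.0897985
So the posterior for Group II is 0.00253545 / 0.0897985 ≈ 0.0282.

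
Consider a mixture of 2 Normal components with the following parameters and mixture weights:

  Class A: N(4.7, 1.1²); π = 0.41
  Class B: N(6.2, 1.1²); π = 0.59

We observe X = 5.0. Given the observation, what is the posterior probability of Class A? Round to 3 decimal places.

P(component k | x) = w_k·f_k(x) / marginal(x), where marginal(x) = Σ_j w_j·f_j(x).
Evaluate each component's likelihood at the observed value:
  f_A = (1/(1.1·√(2π)))·exp(−(5.0−4.7)²/(2·1.1²)) = 0.362675·exp(-0.03719) = 0.349435
  f_B = (1/(1.1·√(2π)))·exp(−(5.0−6.2)²/(2·1.1²)) = 0.362675·exp(-0.59504) = 0.20003
Unnormalised posteriors:
  w_A·f_A = 0.41 × 0.349435 = 0.143268
  w_B·f_B = 0.59 × 0.20003 = 0.118017
Denominator: 0.143268 + 0.118017 = 0.261286
P(Class A | the observation) = 0.143268 / 0.261286 ≈ 0.548

0.548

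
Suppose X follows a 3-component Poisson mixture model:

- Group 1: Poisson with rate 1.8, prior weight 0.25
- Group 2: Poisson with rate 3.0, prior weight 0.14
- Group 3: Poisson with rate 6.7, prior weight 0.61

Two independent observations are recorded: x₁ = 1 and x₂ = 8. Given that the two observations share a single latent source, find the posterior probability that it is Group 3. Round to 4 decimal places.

Apply Bayes' rule: the posterior for each component is proportional to its prior times its likelihood at x.
Since both observations come from the same component, the likelihood for component k is f_k(x₁)·f_k(x₂).
  f_1 = [e^(−1.8)·1.8^1/1! = 0.297538] × [0.000451783] = 0.000134422
  f_2 = [e^(−3.0)·3.0^1/1! = 0.149361] × [0.00810151] = 0.00121005
  f_3 = [e^(−6.7)·6.7^1/1! = 0.00824711] × [0.123967] = 0.00102237
Prior × likelihood for each component:
  w_1·f_1 = 0.25 × 0.000134422 = 3.36056e-05
  w_2·f_2 = 0.14 × 0.00121005 = 0.000169407
  w_3·f_3 = 0.61 × 0.00102237 = 0.000623644
Sum: 3.36056e-05 + 0.000169407 + 0.000623644 = 0.000826656
Responsibility of Group 3: 0.000623644 / 0.000826656 ≈ 0.7544

0.7544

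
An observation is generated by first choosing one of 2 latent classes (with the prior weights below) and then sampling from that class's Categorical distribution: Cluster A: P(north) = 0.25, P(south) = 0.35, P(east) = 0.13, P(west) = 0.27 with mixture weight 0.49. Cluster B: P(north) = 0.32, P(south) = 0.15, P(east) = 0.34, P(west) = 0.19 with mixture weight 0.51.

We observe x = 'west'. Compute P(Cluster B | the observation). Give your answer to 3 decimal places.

0.423

P(component k | x) = π_k·f_k(x) / marginal(x), where marginal(x) = Σ_j π_j·f_j(x).
Component likelihoods at x = 'west':
  f_A = 0.27
  f_B = 0.19
Unnormalised posteriors:
  π_A·f_A = 0.49 × 0.27 = 0.1323
  π_B·f_B = 0.51 × 0.19 = 0.0969
Normaliser: 0.1323 + 0.0969 = 0.2292
P(Cluster B | the observation) ≈ 0.423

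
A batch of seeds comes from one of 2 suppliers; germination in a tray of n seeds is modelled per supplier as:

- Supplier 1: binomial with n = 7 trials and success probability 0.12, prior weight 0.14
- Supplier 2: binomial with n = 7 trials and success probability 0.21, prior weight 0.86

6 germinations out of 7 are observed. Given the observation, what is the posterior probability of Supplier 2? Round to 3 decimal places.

Apply Bayes' rule: the posterior for each component is proportional to its prior times its likelihood at x.
Evaluate each component's likelihood at the observed value:
  f_1 = 1.83937e-05
  f_2 = 0.000474287
Multiply by the mixture weights:
  π_1·f_1 = 0.14 × 1.83937e-05 = 2.57511e-06
  π_2·f_2 = 0.86 × 0.000474287 = 0.000407887
Evidence: 2.57511e-06 + 0.000407887 = 0.000410462
So the posterior for Supplier 2 is 0.000407887 / 0.000410462 ≈ 0.994.

0.994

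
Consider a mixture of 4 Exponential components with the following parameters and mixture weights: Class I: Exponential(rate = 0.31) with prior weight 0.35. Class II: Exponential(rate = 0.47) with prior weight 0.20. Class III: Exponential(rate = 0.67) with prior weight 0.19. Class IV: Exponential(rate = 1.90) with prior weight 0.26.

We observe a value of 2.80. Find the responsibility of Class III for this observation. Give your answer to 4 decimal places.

By Bayes' theorem, P(k | x) = P(Z=k) f_k(x) / Σ_j P(Z=j) f_j(x).
Evaluate each component's likelihood at the observed value:
  L_I = 0.31·e^(−0.31·2.80) = 0.31·e^(−0.8680) = 0.130135
  L_II = 0.47·e^(−0.47·2.80) = 0.47·e^(−1.3160) = 0.126057
  L_III = 0.67·e^(−0.67·2.80) = 0.67·e^(−1.8760) = 0.102645
  L_IV = 1.90·e^(−1.90·2.80) = 1.90·e^(−5.3200) = 0.00929623
Unnormalised posteriors:
  P(Z=I)·L_I = 0.35 × 0.130135 = 0.0455472
  P(Z=II)·L_II = 0.20 × 0.126057 = 0.0252114
  P(Z=III)·L_III = 0.19 × 0.102645 = 0.0195026
  P(Z=IV)·L_IV = 0.26 × 0.00929623 = 0.00241702
Evidence: 0.0455472 + 0.0252114 + 0.0195026 + 0.00241702 = 0.0926782
P(Class III | the observation) ≈ 0.2104

0.2104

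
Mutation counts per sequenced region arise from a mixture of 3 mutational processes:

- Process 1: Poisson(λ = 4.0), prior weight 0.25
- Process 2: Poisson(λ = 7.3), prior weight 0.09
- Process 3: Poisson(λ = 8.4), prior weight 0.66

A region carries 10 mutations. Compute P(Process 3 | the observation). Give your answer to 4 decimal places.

The responsibility of component k is π_k f_k(x) divided by Σ_j π_j f_j(x).
Poisson probabilities:
  f_1 = 0.00529248
  f_2 = 0.0800048
  f_3 = 0.108382
Prior × likelihood for each component:
  π_1·f_1 = 0.25 × 0.00529248 = 0.00132312
  π_2·f_2 = 0.09 × 0.0800048 = 0.00720043
  π_3·f_3 = 0.66 × 0.108382 = 0.071532
Normaliser: 0.00132312 + 0.00720043 + 0.071532 = 0.0800555
So the posterior for Process 3 is 0.071532 / 0.0800555 ≈ 0.8935.

0.8935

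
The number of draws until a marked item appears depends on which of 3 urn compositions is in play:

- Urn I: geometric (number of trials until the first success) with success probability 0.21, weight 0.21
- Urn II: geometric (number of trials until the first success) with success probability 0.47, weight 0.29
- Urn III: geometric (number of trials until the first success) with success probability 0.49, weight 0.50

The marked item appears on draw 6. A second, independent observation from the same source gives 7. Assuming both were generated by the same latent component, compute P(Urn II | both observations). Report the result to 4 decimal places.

The responsibility of component k is w_k f_k(x) divided by Σ_j w_j f_j(x).
Since both observations come from the same component, the likelihood for component k is f_k(x₁)·f_k(x₂).
  f_I = [0.0646182] × [0.0510484] = 0.00329865
  f_II = [0.0196552] × [0.0104172] = 0.000204753
  f_III = [0.0169062] × [0.00862218] = 0.000145769
Multiply by the mixture weights:
  w_I·f_I = 0.21 × 0.00329865 = 0.000692717
  w_II·f_II = 0.29 × 0.000204753 = 5.93784e-05
  w_III·f_III = 0.50 × 0.000145769 = 7.28843e-05
Marginal: 0.000692717 + 5.93784e-05 + 7.28843e-05 = 0.00082498
P(Urn II | data) ≈ 0.0720

0.0720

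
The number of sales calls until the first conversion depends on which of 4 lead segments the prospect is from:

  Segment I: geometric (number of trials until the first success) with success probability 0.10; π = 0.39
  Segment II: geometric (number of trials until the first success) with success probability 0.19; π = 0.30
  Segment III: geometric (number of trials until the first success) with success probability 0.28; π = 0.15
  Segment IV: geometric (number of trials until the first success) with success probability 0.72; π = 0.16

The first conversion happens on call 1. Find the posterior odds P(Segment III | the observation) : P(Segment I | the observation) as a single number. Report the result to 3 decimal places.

1.077

Since P(k|x) ∝ π_k f_k(x), the posterior odds are π_i f_i(x) / (π_j f_j(x)).
Component likelihoods at x = 1:
  L_I = 0.10·(1−0.10)^0 = 0.10·1 = 0.1
  L_II = 0.19·(1−0.19)^0 = 0.19·1 = 0.19
  L_III = 0.28·(1−0.28)^0 = 0.28·1 = 0.28
  L_IV = 0.72·(1−0.72)^0 = 0.72·1 = 0.72
Posterior odds = (π_III·L_III) / (π_I·L_I) = (0.15·0.28) / (0.39·0.1) = 0.042 / 0.039 ≈ 1.077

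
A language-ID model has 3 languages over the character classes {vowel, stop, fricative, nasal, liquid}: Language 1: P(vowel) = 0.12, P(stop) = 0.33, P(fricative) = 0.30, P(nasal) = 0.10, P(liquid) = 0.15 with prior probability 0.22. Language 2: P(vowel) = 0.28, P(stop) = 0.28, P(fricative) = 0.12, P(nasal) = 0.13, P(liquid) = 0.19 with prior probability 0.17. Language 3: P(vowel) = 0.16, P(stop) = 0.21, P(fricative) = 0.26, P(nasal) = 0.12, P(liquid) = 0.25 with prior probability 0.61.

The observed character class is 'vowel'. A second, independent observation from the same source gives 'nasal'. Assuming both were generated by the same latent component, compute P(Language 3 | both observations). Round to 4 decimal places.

0.5702

Posterior ∝ prior × likelihood, so P(k | x) ∝ P(Z=k) f_k(x); normalise over all components.
Since both observations come from the same component, the likelihood for component k is f_k(x₁)·f_k(x₂).
  f_1 = [P(vowel | comp) = 0.12] × [0.1] = 0.012
  f_2 = [P(vowel | comp) = 0.28] × [0.13] = 0.0364
  f_3 = [P(vowel | comp) = 0.16] × [0.12] = 0.0192
Weight by the priors:
  P(Z=1)·f_1 = 0.22 × 0.012 = 0.00264
  P(Z=2)·f_2 = 0.17 × 0.0364 = 0.006188
  P(Z=3)·f_3 = 0.61 × 0.0192 = 0.011712
Marginal: 0.00264 + 0.006188 + 0.011712 = 0.02054
P(Language 3 | x₁,x₂) = 0.011712 / 0.02054 ≈ 0.5702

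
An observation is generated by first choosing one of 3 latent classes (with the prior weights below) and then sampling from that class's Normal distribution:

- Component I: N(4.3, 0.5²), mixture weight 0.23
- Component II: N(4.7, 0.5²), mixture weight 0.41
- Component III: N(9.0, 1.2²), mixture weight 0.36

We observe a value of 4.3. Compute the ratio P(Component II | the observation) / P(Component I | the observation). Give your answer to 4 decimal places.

Only the two components matter; the odds are (π_i f_i(x)) / (π_j f_j(x)).
Component likelihoods at x = 4.3:
  p_I = 0.797885
  p_II = 0.579383
  p_III = 0.000155106
Posterior odds = (π_II·p_II) / (π_I·p_I) = (0.41·0.579383) / (0.23·0.797885) = 0.237547 / 0.183513 ≈ 1.2944

1.2944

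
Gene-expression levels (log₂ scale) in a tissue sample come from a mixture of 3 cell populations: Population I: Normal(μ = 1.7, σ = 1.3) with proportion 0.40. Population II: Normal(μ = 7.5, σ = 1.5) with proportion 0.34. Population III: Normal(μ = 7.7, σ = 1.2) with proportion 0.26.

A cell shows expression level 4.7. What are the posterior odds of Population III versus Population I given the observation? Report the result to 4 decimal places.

The posterior odds equal the prior odds times the likelihood ratio: (π_i/π_j)·(f_i(x)/f_j(x)).
Evaluate each component's likelihood at the observed value:
  p_I = (1/(1.3·√(2π)))·exp(−(4.7−1.7)²/(2·1.3²)) = 0.306879·exp(-2.66272) = 0.0214073
  p_II = (1/(1.5·√(2π)))·exp(−(4.7−7.5)²/(2·1.5²)) = 0.265962·exp(-1.74222) = 0.0465781
  p_III = (1/(1.2·√(2π)))·exp(−(4.7−7.7)²/(2·1.2²)) = 0.332452·exp(-3.12500) = 0.0146069
0.0037978 / 0.00856291 ≈ 0.4435

0.4435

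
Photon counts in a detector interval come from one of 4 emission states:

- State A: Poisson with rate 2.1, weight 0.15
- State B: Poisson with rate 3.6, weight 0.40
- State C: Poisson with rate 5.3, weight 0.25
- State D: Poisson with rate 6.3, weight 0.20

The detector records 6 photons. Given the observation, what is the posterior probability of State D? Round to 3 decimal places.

0.302

P(component k | x) = π_k·f_k(x) / marginal(x), where marginal(x) = Σ_j π_j·f_j(x).
Poisson probabilities:
  p_A = e^(−2.1)·2.1^6/6! = 0.014587
  p_B = e^(−3.6)·3.6^6/6! = 0.0826081
  p_C = e^(−5.3)·5.3^6/6! = 0.15366
  p_D = e^(−6.3)·6.3^6/6! = 0.159461
Multiply by the mixture weights:
  π_A·p_A = 0.15 × 0.014587 = 0.00218804
  π_B·p_B = 0.40 × 0.0826081 = 0.0330432
  π_C·p_C = 0.25 × 0.15366 = 0.0384151
  π_D·p_D = 0.20 × 0.159461 = 0.0318923
Evidence: 0.00218804 + 0.0330432 + 0.0384151 + 0.0318923 = 0.105539
P(State D | 6 photons) ≈ 0.302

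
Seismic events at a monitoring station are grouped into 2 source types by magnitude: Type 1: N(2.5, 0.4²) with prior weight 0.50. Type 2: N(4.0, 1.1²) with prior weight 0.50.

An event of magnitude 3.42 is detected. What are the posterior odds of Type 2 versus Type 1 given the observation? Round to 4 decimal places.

4.4566

The posterior odds equal the prior odds times the likelihood ratio: (π_i/π_j)·(f_i(x)/f_j(x)).
Normal densities:
  L_1 = (1/(0.4·√(2π)))·exp(−(3.42−2.5)²/(2·0.4²)) = 0.997356·exp(-2.64500) = 0.0708176
  L_2 = (1/(1.1·√(2π)))·exp(−(3.42−4.0)²/(2·1.1²)) = 0.362675·exp(-0.13901) = 0.315607
Odds = (0.50/0.50) × (0.315607/0.0708176) = 1 × 4.45662 ≈ 4.4566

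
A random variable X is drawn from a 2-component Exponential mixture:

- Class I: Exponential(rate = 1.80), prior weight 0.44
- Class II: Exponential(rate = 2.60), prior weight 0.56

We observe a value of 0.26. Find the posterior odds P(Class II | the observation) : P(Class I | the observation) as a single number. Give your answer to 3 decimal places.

The posterior odds equal the prior odds times the likelihood ratio: (π_i/π_j)·(f_i(x)/f_j(x)).
Evaluate each component's likelihood at the observed value:
  L_I = 1.80·e^(−1.80·0.26) = 1.80·e^(−0.4680) = 1.12726
  L_II = 2.60·e^(−2.60·0.26) = 2.60·e^(−0.6760) = 1.32248
Odds = (0.56/0.44) × (1.32248/1.12726) = 1.27273 × 1.17319 ≈ 1.493

1.493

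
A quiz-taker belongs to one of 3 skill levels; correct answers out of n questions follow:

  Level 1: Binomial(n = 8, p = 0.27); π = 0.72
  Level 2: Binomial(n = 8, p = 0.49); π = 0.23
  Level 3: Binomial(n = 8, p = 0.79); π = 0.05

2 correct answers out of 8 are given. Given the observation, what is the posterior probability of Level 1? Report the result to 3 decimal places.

0.891

Apply Bayes' rule: the posterior for each component is proportional to its prior times its likelihood at x.
Component likelihoods at x = 2 correct answers out of 8:
  p_1 = C(8,2)·0.27^2·0.73^6 = 28·0.0729·0.151334 = 0.308903
  p_2 = C(8,2)·0.49^2·0.51^6 = 28·0.2401·0.0175963 = 0.118296
  p_3 = C(8,2)·0.79^2·0.21^6 = 28·0.6241·8.57661e-05 = 0.00149875
Weight by the priors:
  P(Z=1)·p_1 = 0.72 × 0.308903 = 0.22241
  P(Z=2)·p_2 = 0.23 × 0.118296 = 0.0272082
  P(Z=3)·p_3 = 0.05 × 0.00149875 = 7.49373e-05
Marginal: 0.22241 + 0.0272082 + 7.49373e-05 = 0.249694
P(Level 1 | x) ≈ 0.891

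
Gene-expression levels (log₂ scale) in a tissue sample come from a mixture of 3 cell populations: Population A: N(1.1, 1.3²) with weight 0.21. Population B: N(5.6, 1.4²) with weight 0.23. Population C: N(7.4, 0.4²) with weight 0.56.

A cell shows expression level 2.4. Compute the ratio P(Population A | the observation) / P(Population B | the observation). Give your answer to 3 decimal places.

Only the two components matter; the odds are (π_i f_i(x)) / (π_j f_j(x)).
Evaluate each component's likelihood at the observed value:
  L_A = (1/(1.3·√(2π)))·exp(−(2.4−1.1)²/(2·1.3²)) = 0.306879·exp(-0.50000) = 0.186131
  L_B = (1/(1.4·√(2π)))·exp(−(2.4−5.6)²/(2·1.4²)) = 0.284959·exp(-2.61224) = 0.0209073
  L_C = (1/(0.4·√(2π)))·exp(−(2.4−7.4)²/(2·0.4²)) = 0.997356·exp(-78.12500) = 1.1738e-34
Posterior odds = (π_A·L_A) / (π_B·L_B) = (0.21·0.186131) / (0.23·0.0209073) = 0.0390876 / 0.00480868 ≈ 8.129

8.129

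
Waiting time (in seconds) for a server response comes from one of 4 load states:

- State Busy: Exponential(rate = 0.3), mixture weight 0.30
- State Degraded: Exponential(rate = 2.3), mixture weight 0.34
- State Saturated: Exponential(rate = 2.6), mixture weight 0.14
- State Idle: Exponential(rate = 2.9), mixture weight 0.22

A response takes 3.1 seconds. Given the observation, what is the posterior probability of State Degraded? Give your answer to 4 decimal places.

0.0172

By Bayes' theorem, P(k | x) = π_k f_k(x) / Σ_j π_j f_j(x).
Component likelihoods at x = 3.1 seconds:
  f_Busy = 0.3·e^(−0.3·3.1) = 0.3·e^(−0.9300) = 0.118366
  f_Degraded = 2.3·e^(−2.3·3.1) = 2.3·e^(−7.1300) = 0.00184165
  f_Saturated = 2.6·e^(−2.6·3.1) = 2.6·e^(−8.0600) = 0.00082141
  f_Idle = 2.9·e^(−2.9·3.1) = 2.9·e^(−8.9900) = 0.000361485
Multiply by the mixture weights:
  π_Busy·f_Busy = 0.30 × 0.118366 = 0.0355098
  π_Degraded·f_Degraded = 0.34 × 0.00184165 = 0.000626163
  π_Saturated·f_Saturated = 0.14 × 0.00082141 = 0.000114997
  π_Idle·f_Idle = 0.22 × 0.000361485 = 7.95268e-05
Normaliser: 0.0355098 + 0.000626163 + 0.000114997 + 7.95268e-05 = 0.0363305
So the posterior for State Degraded is 0.000626163 / 0.0363305 ≈ 0.0172.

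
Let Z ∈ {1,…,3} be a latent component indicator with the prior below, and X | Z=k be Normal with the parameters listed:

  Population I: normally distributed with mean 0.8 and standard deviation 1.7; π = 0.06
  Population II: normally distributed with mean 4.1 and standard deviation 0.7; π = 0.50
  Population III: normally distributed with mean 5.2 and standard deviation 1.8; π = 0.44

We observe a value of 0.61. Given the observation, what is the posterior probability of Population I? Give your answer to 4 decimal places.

Posterior ∝ prior × likelihood, so P(k | x) ∝ π_k f_k(x); normalise over all components.
Normal densities:
  L_I = 0.233211
  L_II = 2.28091e-06
  L_III = 0.00858297
Weight by the priors:
  π_I·L_I = 0.06 × 0.233211 = 0.0139926
  π_II·L_II = 0.50 × 2.28091e-06 = 1.14045e-06
  π_III·L_III = 0.44 × 0.00858297 = 0.00377651
Evidence: 0.0139926 + 1.14045e-06 + 0.00377651 = 0.0177703
P(Population I | 0.61) ≈ 0.7874

0.7874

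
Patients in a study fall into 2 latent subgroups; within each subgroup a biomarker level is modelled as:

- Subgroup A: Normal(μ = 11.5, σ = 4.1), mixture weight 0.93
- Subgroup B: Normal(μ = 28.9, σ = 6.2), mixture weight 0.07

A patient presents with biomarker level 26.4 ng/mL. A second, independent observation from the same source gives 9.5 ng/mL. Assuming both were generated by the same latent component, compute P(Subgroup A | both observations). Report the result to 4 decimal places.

0.8413

By Bayes' theorem, P(k | x) = w_k f_k(x) / Σ_j w_j f_j(x).
Since both observations come from the same component, the likelihood for component k is f_k(x₁)·f_k(x₂).
  L_A = [(1/(4.1·√(2π)))·exp(−(26.4−11.5)²/(2·4.1²)) = 0.097303·exp(-6.60351) = 0.000131904] × [0.0863884] = 1.1395e-05
  L_B = [(1/(6.2·√(2π)))·exp(−(26.4−28.9)²/(2·6.2²)) = 0.064346·exp(-0.08130) = 0.0593215] × [0.000481353] = 2.85546e-05
Unnormalised posteriors:
  w_A·L_A = 0.93 × 1.1395e-05 = 1.05973e-05
  w_B·L_B = 0.07 × 2.85546e-05 = 1.99882e-06
Evidence: 1.05973e-05 + 1.99882e-06 = 1.25962e-05
Responsibility of Subgroup A: 1.05973e-05 / 1.25962e-05 ≈ 0.8413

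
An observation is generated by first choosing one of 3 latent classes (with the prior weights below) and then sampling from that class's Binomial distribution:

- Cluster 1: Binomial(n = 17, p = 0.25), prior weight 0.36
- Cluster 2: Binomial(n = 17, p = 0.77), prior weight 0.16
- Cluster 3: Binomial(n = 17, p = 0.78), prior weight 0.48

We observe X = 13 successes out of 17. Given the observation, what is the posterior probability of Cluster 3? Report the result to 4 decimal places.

P(component k | x) = P(Z=k)·f_k(x) / marginal(x), where marginal(x) = Σ_j P(Z=j)·f_j(x).
Binomial probabilities:
  L_1 = 1.12213e-05
  L_2 = 0.222776
  L_3 = 0.220545
Multiply by the mixture weights:
  P(Z=1)·L_1 = 0.36 × 1.12213e-05 = 4.03966e-06
  P(Z=2)·L_2 = 0.16 × 0.222776 = 0.0356441
  P(Z=3)·L_3 = 0.48 × 0.220545 = 0.105862
Normaliser: 4.03966e-06 + 0.0356441 + 0.105862 = 0.14151
So the posterior for Cluster 3 is 0.105862 / 0.14151 ≈ 0.7481.

0.7481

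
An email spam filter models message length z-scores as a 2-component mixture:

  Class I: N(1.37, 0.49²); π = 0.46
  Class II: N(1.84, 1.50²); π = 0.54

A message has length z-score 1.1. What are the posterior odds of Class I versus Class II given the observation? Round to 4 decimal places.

2.5303

Posterior odds = (w_i f_i(x)) / (w_j f_j(x)); the normalising sum cancels.
Evaluate each component's likelihood at the observed value:
  p_I = 0.699492
  p_II = 0.235489
Posterior odds = (w_I·p_I) / (w_II·p_II) = (0.46·0.699492) / (0.54·0.235489) = 0.321766 / 0.127164 ≈ 2.5303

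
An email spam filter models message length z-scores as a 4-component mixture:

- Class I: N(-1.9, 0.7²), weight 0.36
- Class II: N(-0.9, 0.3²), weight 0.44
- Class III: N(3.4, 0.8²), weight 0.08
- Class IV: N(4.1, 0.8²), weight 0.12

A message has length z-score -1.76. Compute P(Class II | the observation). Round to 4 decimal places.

0.0456

The responsibility of component k is π_k f_k(x) divided by Σ_j π_j f_j(x).
Evaluate each component's likelihood at the observed value:
  f_I = 0.558632
  f_II = 0.0218434
  f_III = 4.61267e-10
  f_IV = 1.11339e-12
Weight by the priors:
  π_I·f_I = 0.36 × 0.558632 = 0.201108
  π_II·f_II = 0.44 × 0.0218434 = 0.00961111
  π_III·f_III = 0.08 × 4.61267e-10 = 3.69013e-11
  π_IV·f_IV = 0.12 × 1.11339e-12 = 1.33607e-13
Denominator: 0.201108 + 0.00961111 + 3.69013e-11 + 1.33607e-13 = 0.210719
P(Class II | the observation) = 0.00961111 / 0.210719 ≈ 0.0456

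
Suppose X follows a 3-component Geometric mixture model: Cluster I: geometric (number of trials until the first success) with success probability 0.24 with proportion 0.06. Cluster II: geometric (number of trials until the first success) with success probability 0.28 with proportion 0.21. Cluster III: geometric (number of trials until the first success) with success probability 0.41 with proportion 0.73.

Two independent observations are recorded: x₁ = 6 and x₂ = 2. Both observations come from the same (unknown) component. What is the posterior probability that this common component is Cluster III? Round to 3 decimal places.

0.636

P(component k | x) = π_k·f_k(x) / marginal(x), where marginal(x) = Σ_j π_j·f_j(x).
Since both observations come from the same component, the likelihood for component k is f_k(x₁)·f_k(x₂).
  p_I = [0.0608526] × [0.1824] = 0.0110995
  p_II = [0.0541777] × [0.2016] = 0.0109222
  p_III = [0.0293119] × [0.2419] = 0.00709055
Weight by the priors:
  π_I·p_I = 0.06 × 0.0110995 = 0.000665971
  π_II·p_II = 0.21 × 0.0109222 = 0.00229367
  π_III·p_III = 0.73 × 0.00709055 = 0.0051761
Normaliser: 0.000665971 + 0.00229367 + 0.0051761 = 0.00813574
P(Cluster III | x₁,x₂) = 0.0051761 / 0.00813574 ≈ 0.636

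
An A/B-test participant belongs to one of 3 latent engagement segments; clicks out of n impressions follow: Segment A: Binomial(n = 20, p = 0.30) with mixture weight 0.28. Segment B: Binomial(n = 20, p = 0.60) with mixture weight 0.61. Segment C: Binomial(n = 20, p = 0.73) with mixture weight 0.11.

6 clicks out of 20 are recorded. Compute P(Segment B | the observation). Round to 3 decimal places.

0.052

The responsibility of component k is P(Z=k) f_k(x) divided by Σ_j P(Z=j) f_j(x).
Component likelihoods at x = 6 clicks out of 20:
  p_A = C(20,6)·0.30^6·0.70^14 = 38760·0.000729·0.00678223 = 0.191639
  p_B = C(20,6)·0.60^6·0.40^14 = 38760·0.046656·2.68435e-06 = 0.00485435
  p_C = C(20,6)·0.73^6·0.27^14 = 38760·0.151334·1.09419e-08 = 6.41821e-05
Weight by the priors:
  P(Z=A)·p_A = 0.28 × 0.191639 = 0.0536589
  P(Z=B)·p_B = 0.61 × 0.00485435 = 0.00296115
  P(Z=C)·p_C = 0.11 × 6.41821e-05 = 7.06003e-06
Denominator: 0.0536589 + 0.00296115 + 7.06003e-06 = 0.0566271
P(Segment B | data) ≈ 0.052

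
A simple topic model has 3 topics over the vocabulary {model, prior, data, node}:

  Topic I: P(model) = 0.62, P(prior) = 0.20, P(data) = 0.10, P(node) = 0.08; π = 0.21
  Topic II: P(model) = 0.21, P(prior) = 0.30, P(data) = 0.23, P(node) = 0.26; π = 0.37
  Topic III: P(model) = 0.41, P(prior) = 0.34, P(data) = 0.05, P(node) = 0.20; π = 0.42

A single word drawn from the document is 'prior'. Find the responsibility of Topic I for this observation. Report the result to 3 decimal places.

0.142

P(component k | x) = w_k·f_k(x) / marginal(x), where marginal(x) = Σ_j w_j·f_j(x).
Evaluate each component's likelihood at the observed value:
  f_I = P(prior | comp) = 0.20
  f_II = P(prior | comp) = 0.30
  f_III = P(prior | comp) = 0.34
Unnormalised posteriors:
  w_I·f_I = 0.21 × 0.2 = 0.042
  w_II·f_II = 0.37 × 0.3 = 0.111
  w_III·f_III = 0.42 × 0.34 = 0.1428
Denominator: 0.042 + 0.111 + 0.1428 = 0.2958
P(Topic I | 'prior') ≈ 0.142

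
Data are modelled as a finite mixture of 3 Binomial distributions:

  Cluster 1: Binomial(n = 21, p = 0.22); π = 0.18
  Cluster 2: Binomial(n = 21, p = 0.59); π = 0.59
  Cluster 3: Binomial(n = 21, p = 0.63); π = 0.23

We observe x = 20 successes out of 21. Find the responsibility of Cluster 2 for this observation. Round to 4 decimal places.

0.4336

P(component k | x) = P(Z=k)·f_k(x) / marginal(x), where marginal(x) = Σ_j P(Z=j)·f_j(x).
Evaluate each component's likelihood at the observed value:
  L_1 = 1.15549e-12
  L_2 = 0.000224928
  L_3 = 0.000753758
Unnormalised posteriors:
  P(Z=1)·L_1 = 0.18 × 1.15549e-12 = 2.07989e-13
  P(Z=2)·L_2 = 0.59 × 0.000224928 = 0.000132707
  P(Z=3)·L_3 = 0.23 × 0.000753758 = 0.000173364
Denominator: 2.07989e-13 + 0.000132707 + 0.000173364 = 0.000306072
So the posterior for Cluster 2 is 0.000132707 / 0.000306072 ≈ 0.4336.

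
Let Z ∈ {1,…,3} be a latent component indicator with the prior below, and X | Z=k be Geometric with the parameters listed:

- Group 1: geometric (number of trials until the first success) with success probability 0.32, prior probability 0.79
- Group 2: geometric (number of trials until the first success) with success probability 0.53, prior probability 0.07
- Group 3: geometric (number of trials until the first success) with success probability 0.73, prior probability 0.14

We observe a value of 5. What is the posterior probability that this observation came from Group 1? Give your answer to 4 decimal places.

0.9583

By Bayes' theorem, P(k | x) = π_k f_k(x) / Σ_j π_j f_j(x).
Component likelihoods at x = 5:
  p_1 = 0.32·(1−0.32)^4 = 0.32·0.213814 = 0.0684204
  p_2 = 0.53·(1−0.53)^4 = 0.53·0.0487968 = 0.0258623
  p_3 = 0.73·(1−0.73)^4 = 0.73·0.00531441 = 0.00387952
Prior × likelihood for each component:
  π_1·p_1 = 0.79 × 0.0684204 = 0.0540521
  π_2·p_2 = 0.07 × 0.0258623 = 0.00181036
  π_3·p_3 = 0.14 × 0.00387952 = 0.000543133
Denominator: 0.0540521 + 0.00181036 + 0.000543133 = 0.0564056
P(Group 1 | data) ≈ 0.9583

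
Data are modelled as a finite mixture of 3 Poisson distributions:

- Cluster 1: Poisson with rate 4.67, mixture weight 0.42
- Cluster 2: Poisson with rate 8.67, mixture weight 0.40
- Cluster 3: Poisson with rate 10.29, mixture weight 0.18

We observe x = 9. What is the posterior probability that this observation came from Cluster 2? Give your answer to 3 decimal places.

Apply Bayes' rule: the posterior for each component is proportional to its prior times its likelihood at x.
Component likelihoods at x = 9:
  L_1 = 0.0272856
  L_2 = 0.130941
  L_3 = 0.121084
Multiply by the mixture weights:
  π_1·L_1 = 0.42 × 0.0272856 = 0.01146
  π_2·L_2 = 0.40 × 0.130941 = 0.0523764
  π_3·L_3 = 0.18 × 0.121084 = 0.021795
Evidence: 0.01146 + 0.0523764 + 0.021795 = 0.0856314
So the posterior for Cluster 2 is 0.0523764 / 0.0856314 ≈ 0.612.

0.612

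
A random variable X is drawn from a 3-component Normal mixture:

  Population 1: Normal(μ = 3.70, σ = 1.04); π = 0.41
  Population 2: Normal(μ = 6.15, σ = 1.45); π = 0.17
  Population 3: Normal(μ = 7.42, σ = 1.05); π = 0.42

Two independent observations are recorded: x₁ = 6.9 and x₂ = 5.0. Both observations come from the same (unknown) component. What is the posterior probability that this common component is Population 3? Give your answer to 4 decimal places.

0.3080

The responsibility of component k is w_k f_k(x) divided by Σ_j w_j f_j(x).
Since both observations come from the same component, the likelihood for component k is f_k(x₁)·f_k(x₂).
  f_1 = [0.00337322] × [0.175624] = 0.000592419
  f_2 = [0.240684] × [0.200888] = 0.0483504
  f_3 = [0.336096] × [0.026684] = 0.00896837
Unnormalised posteriors:
  w_1·f_1 = 0.41 × 0.000592419 = 0.000242892
  w_2·f_2 = 0.17 × 0.0483504 = 0.00821957
  w_3·f_3 = 0.42 × 0.00896837 = 0.00376671
Sum: 0.000242892 + 0.00821957 + 0.00376671 = 0.0122292
Responsibility of Population 3: 0.00376671 / 0.0122292 ≈ 0.3080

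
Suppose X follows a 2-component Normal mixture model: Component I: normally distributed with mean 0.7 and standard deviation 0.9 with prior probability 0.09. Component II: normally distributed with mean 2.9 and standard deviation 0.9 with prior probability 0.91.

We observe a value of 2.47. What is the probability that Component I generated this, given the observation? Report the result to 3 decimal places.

P(component k | x) = π_k·f_k(x) / marginal(x), where marginal(x) = Σ_j π_j·f_j(x).
Normal densities:
  p_I = (1/(0.9·√(2π)))·exp(−(2.47−0.7)²/(2·0.9²)) = 0.443269·exp(-1.93389) = 0.06409
  p_II = (1/(0.9·√(2π)))·exp(−(2.47−2.9)²/(2·0.9²)) = 0.443269·exp(-0.11414) = 0.395457
Prior × likelihood for each component:
  π_I·p_I = 0.09 × 0.06409 = 0.0057681
  π_II·p_II = 0.91 × 0.395457 = 0.359866
Sum: 0.0057681 + 0.359866 = 0.365634
Responsibility of Component I: 0.0057681 / 0.365634 ≈ 0.016

0.016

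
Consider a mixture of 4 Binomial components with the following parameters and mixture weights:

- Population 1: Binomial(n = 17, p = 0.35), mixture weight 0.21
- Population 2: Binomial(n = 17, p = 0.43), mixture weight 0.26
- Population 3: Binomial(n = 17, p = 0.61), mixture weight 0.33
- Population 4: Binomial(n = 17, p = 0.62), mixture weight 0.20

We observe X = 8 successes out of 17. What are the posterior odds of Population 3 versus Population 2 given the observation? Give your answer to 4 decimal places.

Posterior odds = (w_i f_i(x)) / (w_j f_j(x)); the normalising sum cancels.
Binomial probabilities:
  f_1 = C(17,8)·0.35^8·0.65^9 = 24310·0.000225188·0.0207119 = 0.113383
  f_2 = C(17,8)·0.43^8·0.57^9 = 24310·0.00116882·0.00635146 = 0.180471
  f_3 = C(17,8)·0.61^8·0.39^9 = 24310·0.0191707·0.000208728 = 0.0972759
  f_4 = C(17,8)·0.62^8·0.38^9 = 24310·0.021834·0.000165216 = 0.0876942
Odds = (0.33/0.26) × (0.0972759/0.180471) = 1.26923 × 0.539012 ≈ 0.6841

0.6841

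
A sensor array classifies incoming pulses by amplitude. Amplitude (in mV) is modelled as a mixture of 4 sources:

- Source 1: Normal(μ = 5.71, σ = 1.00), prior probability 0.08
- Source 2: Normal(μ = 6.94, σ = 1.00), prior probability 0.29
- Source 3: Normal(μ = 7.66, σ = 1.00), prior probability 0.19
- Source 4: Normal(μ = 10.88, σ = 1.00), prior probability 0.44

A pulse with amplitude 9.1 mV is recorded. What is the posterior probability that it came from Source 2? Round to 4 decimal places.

Apply Bayes' rule: the posterior for each component is proportional to its prior times its likelihood at x.
Normal densities:
  L_1 = 0.00127477
  L_2 = 0.0387069
  L_3 = 0.14146
  L_4 = 0.0818278
Prior × likelihood for each component:
  π_1·L_1 = 0.08 × 0.00127477 = 0.000101982
  π_2·L_2 = 0.29 × 0.0387069 = 0.011225
  π_3·L_3 = 0.19 × 0.14146 = 0.0268774
  π_4·L_4 = 0.44 × 0.0818278 = 0.0360042
Marginal: 0.000101982 + 0.011225 + 0.0268774 + 0.0360042 = 0.0742086
P(Source 2 | data) = 0.011225 / 0.0742086 ≈ 0.1513

0.1513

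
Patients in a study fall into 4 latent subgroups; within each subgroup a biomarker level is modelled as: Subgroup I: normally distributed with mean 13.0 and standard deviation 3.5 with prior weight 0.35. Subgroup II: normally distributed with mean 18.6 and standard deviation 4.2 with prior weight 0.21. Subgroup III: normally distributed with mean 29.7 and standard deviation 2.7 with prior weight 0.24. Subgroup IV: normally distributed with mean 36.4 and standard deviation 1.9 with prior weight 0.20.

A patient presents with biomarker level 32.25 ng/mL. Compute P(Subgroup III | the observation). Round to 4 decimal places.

By Bayes' theorem, P(k | x) = w_k f_k(x) / Σ_j w_j f_j(x).
Normal densities:
  f_I = (1/(3.5·√(2π)))·exp(−(32.25−13.0)²/(2·3.5²)) = 0.113984·exp(-15.12500) = 3.07707e-08
  f_II = (1/(4.2·√(2π)))·exp(−(32.25−18.6)²/(2·4.2²)) = 0.094986·exp(-5.28125) = 0.000483107
  f_III = (1/(2.7·√(2π)))·exp(−(32.25−29.7)²/(2·2.7²)) = 0.147756·exp(-0.44599) = 0.0945924
  f_IV = (1/(1.9·√(2π)))·exp(−(32.25−36.4)²/(2·1.9²)) = 0.209970·exp(-2.38539) = 0.0193284
Unnormalised posteriors:
  w_I·f_I = 0.35 × 3.07707e-08 = 1.07698e-08
  w_II·f_II = 0.21 × 0.000483107 = 0.000101452
  w_III·f_III = 0.24 × 0.0945924 = 0.0227022
  w_IV·f_IV = 0.20 × 0.0193284 = 0.00386568
Denominator: 1.07698e-08 + 0.000101452 + 0.0227022 + 0.00386568 = 0.0266693
Responsibility of Subgroup III: 0.0227022 / 0.0266693 ≈ 0.8512

0.8512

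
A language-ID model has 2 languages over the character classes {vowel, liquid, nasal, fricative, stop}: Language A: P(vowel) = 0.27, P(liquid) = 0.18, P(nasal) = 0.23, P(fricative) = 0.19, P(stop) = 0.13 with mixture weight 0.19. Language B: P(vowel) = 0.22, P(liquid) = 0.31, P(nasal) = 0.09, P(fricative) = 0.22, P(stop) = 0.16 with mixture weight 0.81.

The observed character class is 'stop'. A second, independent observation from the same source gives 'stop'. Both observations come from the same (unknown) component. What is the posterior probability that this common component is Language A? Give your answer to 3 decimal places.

Apply Bayes' rule: the posterior for each component is proportional to its prior times its likelihood at x.
Since both observations come from the same component, the likelihood for component k is f_k(x₁)·f_k(x₂).
  p_A = [P(stop | comp) = 0.13] × [0.13] = 0.0169
  p_B = [P(stop | comp) = 0.16] × [0.16] = 0.0256
Prior × likelihood for each component:
  π_A·p_A = 0.19 × 0.0169 = 0.003211
  π_B·p_B = 0.81 × 0.0256 = 0.020736
Normaliser: 0.003211 + 0.020736 = 0.023947
So the posterior for Language A is 0.003211 / 0.023947 ≈ 0.134.

0.134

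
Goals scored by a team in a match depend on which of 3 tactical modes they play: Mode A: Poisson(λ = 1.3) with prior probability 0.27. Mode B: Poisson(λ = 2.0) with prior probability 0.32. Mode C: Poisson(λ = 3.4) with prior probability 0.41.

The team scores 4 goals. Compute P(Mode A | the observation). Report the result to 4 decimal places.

0.0769

By Bayes' theorem, P(k | x) = P(Z=k) f_k(x) / Σ_j P(Z=j) f_j(x).
Component likelihoods at x = 4 goals:
  p_A = e^(−1.3)·1.3^4/4! = 0.0324324
  p_B = e^(−2.0)·2.0^4/4! = 0.0902235
  p_C = e^(−3.4)·3.4^4/4! = 0.185825
Unnormalised posteriors:
  P(Z=A)·p_A = 0.27 × 0.0324324 = 0.00875675
  P(Z=B)·p_B = 0.32 × 0.0902235 = 0.0288715
  P(Z=C)·p_C = 0.41 × 0.185825 = 0.0761881
Evidence: 0.00875675 + 0.0288715 + 0.0761881 = 0.113816
So the posterior for Mode A is 0.00875675 / 0.113816 ≈ 0.0769.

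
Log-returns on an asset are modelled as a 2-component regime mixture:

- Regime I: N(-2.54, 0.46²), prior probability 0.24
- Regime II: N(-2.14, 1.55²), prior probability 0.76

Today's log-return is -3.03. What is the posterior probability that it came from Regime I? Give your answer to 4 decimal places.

P(component k | x) = w_k·f_k(x) / marginal(x), where marginal(x) = Σ_j w_j·f_j(x).
Evaluate each component's likelihood at the observed value:
  L_I = (1/(0.46·√(2π)))·exp(−(-3.03−-2.54)²/(2·0.46²)) = 0.867266·exp(-0.56734) = 0.491765
  L_II = (1/(1.55·√(2π)))·exp(−(-3.03−-2.14)²/(2·1.55²)) = 0.257382·exp(-0.16485) = 0.218266
Multiply by the mixture weights:
  w_I·L_I = 0.24 × 0.491765 = 0.118024
  w_II·L_II = 0.76 × 0.218266 = 0.165882
Evidence: 0.118024 + 0.165882 = 0.283906
P(Regime I | -3.03) = 0.118024 / 0.283906 ≈ 0.4157

0.4157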